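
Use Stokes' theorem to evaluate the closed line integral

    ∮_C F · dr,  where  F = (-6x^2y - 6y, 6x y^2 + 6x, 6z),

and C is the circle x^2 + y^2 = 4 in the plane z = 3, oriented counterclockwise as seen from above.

Let S be the flat disk x^2 + y^2 ≤ 4 in the plane z = 3, with upward unit normal n̂ = ẑ. By Stokes' theorem,

    ∮_C F · dr = ∬_S (∇ × F) · n̂ dS = ∬_D (curl F)_z dA,

where D is the disk x^2 + y^2 ≤ 4.

Compute the curl of F = (-6x^2y - 6y, 6x y^2 + 6x, 6z):
    (∇ × F)_x = ∂F_z/∂y - ∂F_y/∂z = 0,
    (∇ × F)_y = ∂F_x/∂z - ∂F_z/∂x = 0,
    (∇ × F)_z = ∂F_y/∂x - ∂F_x/∂y = 6x^2 + 6y^2 + 12.

On z = 3, (curl F)_z = 6x^2 + 6y^2 + 12.

Convert to polar (x = r cos θ, y = r sin θ, dA = r dr dθ); the integrand becomes 6r^2 + 12, so

    ∬_D (curl F)_z dA = ∫_0^{2π} ∫_0^{2} (6r^2 + 12) · r dr dθ.

Inner (r from 0 to 2): 48.
Outer (θ from 0 to 2π): 96π.

Therefore ∮_C F · dr = 96π.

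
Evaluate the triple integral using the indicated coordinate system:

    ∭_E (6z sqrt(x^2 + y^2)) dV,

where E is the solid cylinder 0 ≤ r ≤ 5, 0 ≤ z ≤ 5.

In cylindrical coordinates, x = r cos(θ), y = r sin(θ), z = z, and dV = r dr dθ dz.

The integrand becomes 6r z, so

    ∭_E (6z sqrt(x^2 + y^2)) dV = ∫_{0}^{2π} ∫_{0}^{5} ∫_{0}^{5} (6r z) · r dz dr dθ.

Inner (z): 75r^2.
Middle (r from 0 to 5): 3125.
Outer (θ): 6250π.

Therefore the triple integral equals 6250π.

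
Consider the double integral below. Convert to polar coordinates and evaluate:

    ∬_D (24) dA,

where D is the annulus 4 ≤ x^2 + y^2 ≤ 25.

The region D is 2 ≤ r ≤ 5, 0 ≤ θ ≤ 2π in polar coordinates, where x = r cos(θ), y = r sin(θ), and dA = r dr dθ.

Under the substitution, the integrand becomes 24, so

    ∬_D (24) dA = ∫_{0}^{2π} ∫_{2}^{5} (24) · r dr dθ.

Inner integral (in r): ∫_{2}^{5} (24) · r dr = 252.

Outer integral (in θ): ∫_{0}^{2π} (252) dθ = 504π.

Therefore ∬_D (24) dA = 504π.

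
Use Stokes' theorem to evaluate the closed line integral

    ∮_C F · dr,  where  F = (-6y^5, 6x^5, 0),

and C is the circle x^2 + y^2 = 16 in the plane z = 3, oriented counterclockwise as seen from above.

Let S be the flat disk x^2 + y^2 ≤ 16 in the plane z = 3, with upward unit normal n̂ = ẑ. By Stokes' theorem,

    ∮_C F · dr = ∬_S (∇ × F) · n̂ dS = ∬_D (curl F)_z dA,

where D is the disk x^2 + y^2 ≤ 16.

Compute the curl of F = (-6y^5, 6x^5, 0):
    (∇ × F)_x = ∂F_z/∂y - ∂F_y/∂z = 0,
    (∇ × F)_y = ∂F_x/∂z - ∂F_z/∂x = 0,
    (∇ × F)_z = ∂F_y/∂x - ∂F_x/∂y = 30x^4 + 30y^4.

On z = 3, (curl F)_z = 30x^4 + 30y^4.

Convert to polar (x = r cos θ, y = r sin θ, dA = r dr dθ); the integrand becomes 30r^4(sin(θ)^4 + cos(θ)^4), so

    ∬_D (curl F)_z dA = ∫_0^{2π} ∫_0^{4} (30r^4(sin(θ)^4 + cos(θ)^4)) · r dr dθ.

Inner (r from 0 to 4): 20480sin(θ)^4 + 20480cos(θ)^4.
Outer (θ from 0 to 2π): 30720π.

Therefore ∮_C F · dr = 30720π.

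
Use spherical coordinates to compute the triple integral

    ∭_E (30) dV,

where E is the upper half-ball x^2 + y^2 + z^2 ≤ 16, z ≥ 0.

In spherical coordinates, x = ρ sin(φ) cos(θ), y = ρ sin(φ) sin(θ), z = ρ cos(φ), and dV = ρ^2 sin(φ) dρ dφ dθ.

The integrand becomes 30, so

    ∭_E (30) dV = ∫_{0}^{2π} ∫_{0}^{π/2} ∫_{0}^{4} (30) · ρ^2 sin(φ) dρ dφ dθ.

Inner (ρ): 640sin(φ).
Middle (φ): 640.
Outer (θ): 1280π.

Therefore the triple integral equals 1280π.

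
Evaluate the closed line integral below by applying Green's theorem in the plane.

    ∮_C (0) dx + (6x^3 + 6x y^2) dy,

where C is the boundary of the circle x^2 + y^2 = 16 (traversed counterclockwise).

Green's theorem converts the closed line integral into a double integral over the enclosed region D:

    ∮_C P dx + Q dy = ∬_D (∂Q/∂x - ∂P/∂y) dA.

Here P = 0, Q = 6x^3 + 6x y^2, so

    ∂Q/∂x = 18x^2 + 6y^2,    ∂P/∂y = 0,
    ∂Q/∂x - ∂P/∂y = 18x^2 + 6y^2.

D is the region x^2 + y^2 ≤ 16. Evaluating the double integral:

In polar coordinates (x = r cos θ, y = r sin θ, dA = r dr dθ) the integrand becomes 6r^2(cos(2θ) + 2), so

    ∬_D (18x^2 + 6y^2) dA = ∫_0^{2π} ∫_0^{4} (6r^2(cos(2θ) + 2)) · r dr dθ.

Inner (r from 0 to 4): 384cos(2θ) + 768.
Outer (θ from 0 to 2π): 1536π.

Therefore ∮_C P dx + Q dy = 1536π.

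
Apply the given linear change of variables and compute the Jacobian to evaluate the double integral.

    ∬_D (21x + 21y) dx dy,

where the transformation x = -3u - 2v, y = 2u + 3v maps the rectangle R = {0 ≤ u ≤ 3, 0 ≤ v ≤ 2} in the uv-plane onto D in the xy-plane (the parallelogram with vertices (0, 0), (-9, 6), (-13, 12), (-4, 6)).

Compute the Jacobian determinant of (x, y) with respect to (u, v):

    ∂(x,y)/∂(u,v) = | -3  -2 | = (-3)(3) - (-2)(2) = -5.
                   | 2  3 |

Its absolute value is |J| = 5 (the area scaling factor).

Substituting x = -3u - 2v, y = 2u + 3v into the integrand,

    21x + 21y → -21u + 21v,

so the integral becomes

    ∬_R (-21u + 21v) · |J| du dv = ∫_0^3 ∫_0^2 (-105u + 105v) dv du.

Inner (v): 210 - 210u.
Outer (u): -315.

Therefore ∬_D (21x + 21y) dx dy = -315.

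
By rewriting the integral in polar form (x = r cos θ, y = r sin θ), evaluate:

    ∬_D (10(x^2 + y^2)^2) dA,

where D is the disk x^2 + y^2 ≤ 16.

The region D is 0 ≤ r ≤ 4, 0 ≤ θ ≤ 2π in polar coordinates, where x = r cos(θ), y = r sin(θ), and dA = r dr dθ.

Under the substitution, the integrand becomes 10r^4, so

    ∬_D (10(x^2 + y^2)^2) dA = ∫_{0}^{2π} ∫_{0}^{4} (10r^4) · r dr dθ.

Inner integral (in r): ∫_{0}^{4} (10r^4) · r dr = 20480/3.

Outer integral (in θ): ∫_{0}^{2π} (20480/3) dθ = 40960π/3.

Therefore ∬_D (10(x^2 + y^2)^2) dA = 40960π/3.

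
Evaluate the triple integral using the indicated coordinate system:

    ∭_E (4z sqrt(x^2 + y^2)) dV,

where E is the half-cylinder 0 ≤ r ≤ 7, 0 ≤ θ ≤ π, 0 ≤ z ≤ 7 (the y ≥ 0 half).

In cylindrical coordinates, x = r cos(θ), y = r sin(θ), z = z, and dV = r dr dθ dz.

The integrand becomes 4r z, so

    ∭_E (4z sqrt(x^2 + y^2)) dV = ∫_{0}^{π} ∫_{0}^{7} ∫_{0}^{7} (4r z) · r dz dr dθ.

Inner (z): 98r^2.
Middle (r from 0 to 7): 33614/3.
Outer (θ): 33614π/3.

Therefore the triple integral equals 33614π/3.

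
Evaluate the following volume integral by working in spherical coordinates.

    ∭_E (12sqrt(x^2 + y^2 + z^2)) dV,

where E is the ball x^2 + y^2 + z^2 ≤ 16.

In spherical coordinates, x = ρ sin(φ) cos(θ), y = ρ sin(φ) sin(θ), z = ρ cos(φ), and dV = ρ^2 sin(φ) dρ dφ dθ.

The integrand becomes 12ρ, so

    ∭_E (12sqrt(x^2 + y^2 + z^2)) dV = ∫_{0}^{2π} ∫_{0}^{π} ∫_{0}^{4} (12ρ) · ρ^2 sin(φ) dρ dφ dθ.

Inner (ρ): 768sin(φ).
Middle (φ): 1536.
Outer (θ): 3072π.

Therefore the triple integral equals 3072π.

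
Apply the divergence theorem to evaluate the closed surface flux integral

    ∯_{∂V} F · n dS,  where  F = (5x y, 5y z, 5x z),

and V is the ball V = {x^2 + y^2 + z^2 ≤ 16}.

By the divergence theorem,

    ∯_{∂V} F · n dS = ∭_V (∇ · F) dV.

Compute the divergence:
    ∇ · F = ∂F_x/∂x + ∂F_y/∂y + ∂F_z/∂z = 5y + 5z + 5x = 5x + 5y + 5z.

In spherical coordinates, x = ρ sin(φ) cos(θ), y = ρ sin(φ) sin(θ), z = ρ cos(φ), dV = ρ^2 sin(φ) dρ dφ dθ, with 0 ≤ ρ ≤ 4, 0 ≤ φ ≤ π, 0 ≤ θ ≤ 2π.

The integrand, after substitution and multiplying by the volume element, becomes (5ρ (sqrt(2)sin(φ)sin(θ + π/4) + cos(φ))) · ρ^2 sin(φ), so

    ∭_V (∇·F) dV = ∫_0^{2π} ∫_0^{π} ∫_0^{4} (5ρ (sqrt(2)sin(φ)sin(θ + π/4) + cos(φ))) · ρ^2 sin(φ) dρ dφ dθ.

Inner (ρ from 0 to 4): 320(sqrt(2)sin(φ)sin(θ + π/4) + cos(φ))sin(φ).
Middle (φ from 0 to π): 160sqrt(2)π sin(θ + π/4).
Outer (θ from 0 to 2π): 0.

Therefore ∯_{∂V} F · n dS = 0.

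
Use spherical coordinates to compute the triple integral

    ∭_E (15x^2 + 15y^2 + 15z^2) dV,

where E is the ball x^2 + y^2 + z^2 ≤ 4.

In spherical coordinates, x = ρ sin(φ) cos(θ), y = ρ sin(φ) sin(θ), z = ρ cos(φ), and dV = ρ^2 sin(φ) dρ dφ dθ.

The integrand becomes 15ρ^2, so

    ∭_E (15x^2 + 15y^2 + 15z^2) dV = ∫_{0}^{2π} ∫_{0}^{π} ∫_{0}^{2} (15ρ^2) · ρ^2 sin(φ) dρ dφ dθ.

Inner (ρ): 96sin(φ).
Middle (φ): 192.
Outer (θ): 384π.

Therefore the triple integral equals 384π.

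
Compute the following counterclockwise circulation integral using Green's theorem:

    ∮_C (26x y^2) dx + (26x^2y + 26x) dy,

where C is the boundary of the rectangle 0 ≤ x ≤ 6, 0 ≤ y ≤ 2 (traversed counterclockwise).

Green's theorem converts the closed line integral into a double integral over the enclosed region D:

    ∮_C P dx + Q dy = ∬_D (∂Q/∂x - ∂P/∂y) dA.

Here P = 26x y^2, Q = 26x^2y + 26x, so

    ∂Q/∂x = 52x y + 26,    ∂P/∂y = 52x y,
    ∂Q/∂x - ∂P/∂y = 26.

D is the region 0 ≤ x ≤ 6, 0 ≤ y ≤ 2. Evaluating the double integral:

    ∬_D (26) dA = ∫_0^{6} ∫_0^{2} (26) dy dx.

Inner (y from 0 to 2): 52.
Outer (x from 0 to 6): 312.

Therefore ∮_C P dx + Q dy = 312.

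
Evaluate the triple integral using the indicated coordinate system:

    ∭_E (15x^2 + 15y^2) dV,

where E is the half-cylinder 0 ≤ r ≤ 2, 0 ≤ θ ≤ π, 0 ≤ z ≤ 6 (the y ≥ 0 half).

In cylindrical coordinates, x = r cos(θ), y = r sin(θ), z = z, and dV = r dr dθ dz.

The integrand becomes 15r^2, so

    ∭_E (15x^2 + 15y^2) dV = ∫_{0}^{π} ∫_{0}^{2} ∫_{0}^{6} (15r^2) · r dz dr dθ.

Inner (z): 90r^3.
Middle (r from 0 to 2): 360.
Outer (θ): 360π.

Therefore the triple integral equals 360π.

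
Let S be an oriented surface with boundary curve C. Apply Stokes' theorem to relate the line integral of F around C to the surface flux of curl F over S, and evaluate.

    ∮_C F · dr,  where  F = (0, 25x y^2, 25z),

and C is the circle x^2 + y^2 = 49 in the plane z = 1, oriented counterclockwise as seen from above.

Let S be the flat disk x^2 + y^2 ≤ 49 in the plane z = 1, with upward unit normal n̂ = ẑ. By Stokes' theorem,

    ∮_C F · dr = ∬_S (∇ × F) · n̂ dS = ∬_D (curl F)_z dA,

where D is the disk x^2 + y^2 ≤ 49.

Compute the curl of F = (0, 25x y^2, 25z):
    (∇ × F)_x = ∂F_z/∂y - ∂F_y/∂z = 0,
    (∇ × F)_y = ∂F_x/∂z - ∂F_z/∂x = 0,
    (∇ × F)_z = ∂F_y/∂x - ∂F_x/∂y = 25y^2.

On z = 1, (curl F)_z = 25y^2.

Convert to polar (x = r cos θ, y = r sin θ, dA = r dr dθ); the integrand becomes 25r^2sin(θ)^2, so

    ∬_D (curl F)_z dA = ∫_0^{2π} ∫_0^{7} (25r^2sin(θ)^2) · r dr dθ.

Inner (r from 0 to 7): 60025sin(θ)^2/4.
Outer (θ from 0 to 2π): 60025π/4.

Therefore ∮_C F · dr = 60025π/4.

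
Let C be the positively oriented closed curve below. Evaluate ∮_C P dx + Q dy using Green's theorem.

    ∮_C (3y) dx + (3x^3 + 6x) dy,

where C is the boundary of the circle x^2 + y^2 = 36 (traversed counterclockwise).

Green's theorem converts the closed line integral into a double integral over the enclosed region D:

    ∮_C P dx + Q dy = ∬_D (∂Q/∂x - ∂P/∂y) dA.

Here P = 3y, Q = 3x^3 + 6x, so

    ∂Q/∂x = 9x^2 + 6,    ∂P/∂y = 3,
    ∂Q/∂x - ∂P/∂y = 9x^2 + 3.

D is the region x^2 + y^2 ≤ 36. Evaluating the double integral:

In polar coordinates (x = r cos θ, y = r sin θ, dA = r dr dθ) the integrand becomes 9r^2cos(θ)^2 + 3, so

    ∬_D (9x^2 + 3) dA = ∫_0^{2π} ∫_0^{6} (9r^2cos(θ)^2 + 3) · r dr dθ.

Inner (r from 0 to 6): 2916cos(θ)^2 + 54.
Outer (θ from 0 to 2π): 3024π.

Therefore ∮_C P dx + Q dy = 3024π.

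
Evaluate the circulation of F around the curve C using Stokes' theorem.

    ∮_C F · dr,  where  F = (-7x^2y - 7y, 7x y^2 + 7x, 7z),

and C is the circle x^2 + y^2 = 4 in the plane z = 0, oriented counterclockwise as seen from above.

Let S be the flat disk x^2 + y^2 ≤ 4 in the plane z = 0, with upward unit normal n̂ = ẑ. By Stokes' theorem,

    ∮_C F · dr = ∬_S (∇ × F) · n̂ dS = ∬_D (curl F)_z dA,

where D is the disk x^2 + y^2 ≤ 4.

Compute the curl of F = (-7x^2y - 7y, 7x y^2 + 7x, 7z):
    (∇ × F)_x = ∂F_z/∂y - ∂F_y/∂z = 0,
    (∇ × F)_y = ∂F_x/∂z - ∂F_z/∂x = 0,
    (∇ × F)_z = ∂F_y/∂x - ∂F_x/∂y = 7x^2 + 7y^2 + 14.

On z = 0, (curl F)_z = 7x^2 + 7y^2 + 14.

Convert to polar (x = r cos θ, y = r sin θ, dA = r dr dθ); the integrand becomes 7r^2 + 14, so

    ∬_D (curl F)_z dA = ∫_0^{2π} ∫_0^{2} (7r^2 + 14) · r dr dθ.

Inner (r from 0 to 2): 56.
Outer (θ from 0 to 2π): 112π.

Therefore ∮_C F · dr = 112π.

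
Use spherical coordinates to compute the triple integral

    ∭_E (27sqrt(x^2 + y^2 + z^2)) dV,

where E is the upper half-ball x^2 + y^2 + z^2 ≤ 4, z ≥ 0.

In spherical coordinates, x = ρ sin(φ) cos(θ), y = ρ sin(φ) sin(θ), z = ρ cos(φ), and dV = ρ^2 sin(φ) dρ dφ dθ.

The integrand becomes 27ρ, so

    ∭_E (27sqrt(x^2 + y^2 + z^2)) dV = ∫_{0}^{2π} ∫_{0}^{π/2} ∫_{0}^{2} (27ρ) · ρ^2 sin(φ) dρ dφ dθ.

Inner (ρ): 108sin(φ).
Middle (φ): 108.
Outer (θ): 216π.

Therefore the triple integral equals 216π.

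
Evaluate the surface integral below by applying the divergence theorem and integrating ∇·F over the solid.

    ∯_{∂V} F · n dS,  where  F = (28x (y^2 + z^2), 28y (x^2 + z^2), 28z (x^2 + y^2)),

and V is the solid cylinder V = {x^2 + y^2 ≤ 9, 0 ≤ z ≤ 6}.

By the divergence theorem,

    ∯_{∂V} F · n dS = ∭_V (∇ · F) dV.

Compute the divergence:
    ∇ · F = ∂F_x/∂x + ∂F_y/∂y + ∂F_z/∂z = 28y^2 + 28z^2 + 28x^2 + 28z^2 + 28x^2 + 28y^2 = 56x^2 + 56y^2 + 56z^2.

In cylindrical coordinates, x = r cos(θ), y = r sin(θ), z = z, dV = r dr dθ dz, with 0 ≤ r ≤ 3, 0 ≤ θ ≤ 2π, 0 ≤ z ≤ 6.

The integrand, after substitution and multiplying by the volume element, becomes (56r^2 + 56z^2) · r, so

    ∭_V (∇·F) dV = ∫_0^{2π} ∫_0^{3} ∫_0^{6} (56r^2 + 56z^2) · r dz dr dθ.

Inner (z from 0 to 6): 336r (r^2 + 12).
Middle (r from 0 to 3): 24948.
Outer (θ from 0 to 2π): 49896π.

Therefore ∯_{∂V} F · n dS = 49896π.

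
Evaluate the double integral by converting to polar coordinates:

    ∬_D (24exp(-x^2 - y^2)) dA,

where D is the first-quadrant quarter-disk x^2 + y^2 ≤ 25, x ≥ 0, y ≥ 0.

The region D is 0 ≤ r ≤ 5, 0 ≤ θ ≤ π/2 in polar coordinates, where x = r cos(θ), y = r sin(θ), and dA = r dr dθ.

Under the substitution, the integrand becomes 24exp(-r^2), so

    ∬_D (24exp(-x^2 - y^2)) dA = ∫_{0}^{π/2} ∫_{0}^{5} (24exp(-r^2)) · r dr dθ.

Inner integral (in r): ∫_{0}^{5} (24exp(-r^2)) · r dr = 12 - 12exp(-25).

Outer integral (in θ): ∫_{0}^{π/2} (12 - 12exp(-25)) dθ = -6π exp(-25) + 6π.

Therefore ∬_D (24exp(-x^2 - y^2)) dA = -6π exp(-25) + 6π.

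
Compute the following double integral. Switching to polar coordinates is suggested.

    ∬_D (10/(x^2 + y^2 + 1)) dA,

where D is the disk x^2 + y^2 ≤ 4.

The region D is 0 ≤ r ≤ 2, 0 ≤ θ ≤ 2π in polar coordinates, where x = r cos(θ), y = r sin(θ), and dA = r dr dθ.

Under the substitution, the integrand becomes 10/(r^2 + 1), so

    ∬_D (10/(x^2 + y^2 + 1)) dA = ∫_{0}^{2π} ∫_{0}^{2} (10/(r^2 + 1)) · r dr dθ.

Inner integral (in r): ∫_{0}^{2} (10/(r^2 + 1)) · r dr = log(3125).

Outer integral (in θ): ∫_{0}^{2π} (log(3125)) dθ = 10π log(5).

Therefore ∬_D (10/(x^2 + y^2 + 1)) dA = 10π log(5).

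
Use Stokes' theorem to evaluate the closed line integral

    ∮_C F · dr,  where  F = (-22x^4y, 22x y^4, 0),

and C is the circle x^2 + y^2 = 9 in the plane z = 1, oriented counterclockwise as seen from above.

Let S be the flat disk x^2 + y^2 ≤ 9 in the plane z = 1, with upward unit normal n̂ = ẑ. By Stokes' theorem,

    ∮_C F · dr = ∬_S (∇ × F) · n̂ dS = ∬_D (curl F)_z dA,

where D is the disk x^2 + y^2 ≤ 9.

Compute the curl of F = (-22x^4y, 22x y^4, 0):
    (∇ × F)_x = ∂F_z/∂y - ∂F_y/∂z = 0,
    (∇ × F)_y = ∂F_x/∂z - ∂F_z/∂x = 0,
    (∇ × F)_z = ∂F_y/∂x - ∂F_x/∂y = 22x^4 + 22y^4.

On z = 1, (curl F)_z = 22x^4 + 22y^4.

Convert to polar (x = r cos θ, y = r sin θ, dA = r dr dθ); the integrand becomes 22r^4(sin(θ)^4 + cos(θ)^4), so

    ∬_D (curl F)_z dA = ∫_0^{2π} ∫_0^{3} (22r^4(sin(θ)^4 + cos(θ)^4)) · r dr dθ.

Inner (r from 0 to 3): 2673sin(θ)^4 + 2673cos(θ)^4.
Outer (θ from 0 to 2π): 8019π/2.

Therefore ∮_C F · dr = 8019π/2.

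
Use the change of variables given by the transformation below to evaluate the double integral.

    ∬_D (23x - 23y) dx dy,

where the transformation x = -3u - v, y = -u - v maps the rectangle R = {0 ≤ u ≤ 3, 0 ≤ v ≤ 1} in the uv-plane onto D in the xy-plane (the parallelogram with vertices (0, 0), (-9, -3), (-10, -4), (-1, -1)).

Compute the Jacobian determinant of (x, y) with respect to (u, v):

    ∂(x,y)/∂(u,v) = | -3  -1 | = (-3)(-1) - (-1)(-1) = 2.
                   | -1  -1 |

Its absolute value is |J| = 2 (the area scaling factor).

Substituting x = -3u - v, y = -u - v into the integrand,

    23x - 23y → -46u,

so the integral becomes

    ∬_R (-46u) · |J| du dv = ∫_0^3 ∫_0^1 (-92u) dv du.

Inner (v): -92u.
Outer (u): -414.

Therefore ∬_D (23x - 23y) dx dy = -414.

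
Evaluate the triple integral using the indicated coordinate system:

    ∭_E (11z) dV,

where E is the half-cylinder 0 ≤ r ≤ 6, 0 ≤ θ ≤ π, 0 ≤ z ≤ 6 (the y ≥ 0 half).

In cylindrical coordinates, x = r cos(θ), y = r sin(θ), z = z, and dV = r dr dθ dz.

The integrand becomes 11z, so

    ∭_E (11z) dV = ∫_{0}^{π} ∫_{0}^{6} ∫_{0}^{6} (11z) · r dz dr dθ.

Inner (z): 198r.
Middle (r from 0 to 6): 3564.
Outer (θ): 3564π.

Therefore the triple integral equals 3564π.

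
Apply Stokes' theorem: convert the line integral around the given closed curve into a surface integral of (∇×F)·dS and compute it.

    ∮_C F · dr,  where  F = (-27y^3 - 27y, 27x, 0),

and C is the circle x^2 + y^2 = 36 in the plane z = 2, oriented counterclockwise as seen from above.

Let S be the flat disk x^2 + y^2 ≤ 36 in the plane z = 2, with upward unit normal n̂ = ẑ. By Stokes' theorem,

    ∮_C F · dr = ∬_S (∇ × F) · n̂ dS = ∬_D (curl F)_z dA,

where D is the disk x^2 + y^2 ≤ 36.

Compute the curl of F = (-27y^3 - 27y, 27x, 0):
    (∇ × F)_x = ∂F_z/∂y - ∂F_y/∂z = 0,
    (∇ × F)_y = ∂F_x/∂z - ∂F_z/∂x = 0,
    (∇ × F)_z = ∂F_y/∂x - ∂F_x/∂y = 81y^2 + 54.

On z = 2, (curl F)_z = 81y^2 + 54.

Convert to polar (x = r cos θ, y = r sin θ, dA = r dr dθ); the integrand becomes 81r^2sin(θ)^2 + 54, so

    ∬_D (curl F)_z dA = ∫_0^{2π} ∫_0^{6} (81r^2sin(θ)^2 + 54) · r dr dθ.

Inner (r from 0 to 6): 26244sin(θ)^2 + 972.
Outer (θ from 0 to 2π): 28188π.

Therefore ∮_C F · dr = 28188π.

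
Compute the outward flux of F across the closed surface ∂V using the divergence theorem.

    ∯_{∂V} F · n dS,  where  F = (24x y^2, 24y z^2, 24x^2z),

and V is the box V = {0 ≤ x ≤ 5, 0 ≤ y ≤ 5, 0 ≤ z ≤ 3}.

By the divergence theorem,

    ∯_{∂V} F · n dS = ∭_V (∇ · F) dV.

Compute the divergence:
    ∇ · F = ∂F_x/∂x + ∂F_y/∂y + ∂F_z/∂z = 24y^2 + 24z^2 + 24x^2 = 24x^2 + 24y^2 + 24z^2.

V is a rectangular box, so dV = dx dy dz with 0 ≤ x ≤ 5, 0 ≤ y ≤ 5, 0 ≤ z ≤ 3.

Integrate (24x^2 + 24y^2 + 24z^2) over V as an iterated integral:

    ∭_V (∇·F) dV = ∫_0^{5} ∫_0^{5} ∫_0^{3} (24x^2 + 24y^2 + 24z^2) dz dy dx.

Inner (z from 0 to 3): 72x^2 + 72y^2 + 216.
Middle (y from 0 to 5): 360x^2 + 4080.
Outer (x from 0 to 5): 35400.

Therefore ∯_{∂V} F · n dS = 35400.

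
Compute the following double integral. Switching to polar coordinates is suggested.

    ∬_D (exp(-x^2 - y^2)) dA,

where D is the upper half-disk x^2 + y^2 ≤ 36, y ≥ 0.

The region D is 0 ≤ r ≤ 6, 0 ≤ θ ≤ π in polar coordinates, where x = r cos(θ), y = r sin(θ), and dA = r dr dθ.

Under the substitution, the integrand becomes exp(-r^2), so

    ∬_D (exp(-x^2 - y^2)) dA = ∫_{0}^{π} ∫_{0}^{6} (exp(-r^2)) · r dr dθ.

Inner integral (in r): ∫_{0}^{6} (exp(-r^2)) · r dr = -(1 - exp(36))exp(-36)/2.

Outer integral (in θ): ∫_{0}^{π} (-(1 - exp(36))exp(-36)/2) dθ = -π exp(-36)/2 + π/2.

Therefore ∬_D (exp(-x^2 - y^2)) dA = -π exp(-36)/2 + π/2.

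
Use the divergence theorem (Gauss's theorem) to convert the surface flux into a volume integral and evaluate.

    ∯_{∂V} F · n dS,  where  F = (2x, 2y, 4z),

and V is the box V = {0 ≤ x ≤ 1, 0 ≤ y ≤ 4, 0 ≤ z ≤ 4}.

By the divergence theorem,

    ∯_{∂V} F · n dS = ∭_V (∇ · F) dV.

Compute the divergence:
    ∇ · F = ∂F_x/∂x + ∂F_y/∂y + ∂F_z/∂z = 2 + 2 + 4 = 8.

V is a rectangular box, so dV = dx dy dz with 0 ≤ x ≤ 1, 0 ≤ y ≤ 4, 0 ≤ z ≤ 4.

Integrate (8) over V as an iterated integral:

    ∭_V (∇·F) dV = ∫_0^{1} ∫_0^{4} ∫_0^{4} (8) dz dy dx.

Inner (z from 0 to 4): 32.
Middle (y from 0 to 4): 128.
Outer (x from 0 to 1): 128.

Therefore ∯_{∂V} F · n dS = 128.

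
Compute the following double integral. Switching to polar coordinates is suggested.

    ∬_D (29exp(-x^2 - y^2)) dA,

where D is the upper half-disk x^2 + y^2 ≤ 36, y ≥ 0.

The region D is 0 ≤ r ≤ 6, 0 ≤ θ ≤ π in polar coordinates, where x = r cos(θ), y = r sin(θ), and dA = r dr dθ.

Under the substitution, the integrand becomes 29exp(-r^2), so

    ∬_D (29exp(-x^2 - y^2)) dA = ∫_{0}^{π} ∫_{0}^{6} (29exp(-r^2)) · r dr dθ.

Inner integral (in r): ∫_{0}^{6} (29exp(-r^2)) · r dr = 29/2 - 29exp(-36)/2.

Outer integral (in θ): ∫_{0}^{π} (29/2 - 29exp(-36)/2) dθ = -29π (1 - exp(36))exp(-36)/2.

Therefore ∬_D (29exp(-x^2 - y^2)) dA = -29π (1 - exp(36))exp(-36)/2.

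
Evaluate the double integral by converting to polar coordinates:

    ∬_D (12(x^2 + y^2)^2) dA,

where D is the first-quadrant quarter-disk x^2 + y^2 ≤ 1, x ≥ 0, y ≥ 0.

The region D is 0 ≤ r ≤ 1, 0 ≤ θ ≤ π/2 in polar coordinates, where x = r cos(θ), y = r sin(θ), and dA = r dr dθ.

Under the substitution, the integrand becomes 12r^4, so

    ∬_D (12(x^2 + y^2)^2) dA = ∫_{0}^{π/2} ∫_{0}^{1} (12r^4) · r dr dθ.

Inner integral (in r): ∫_{0}^{1} (12r^4) · r dr = 2.

Outer integral (in θ): ∫_{0}^{π/2} (2) dθ = π.

Therefore ∬_D (12(x^2 + y^2)^2) dA = π.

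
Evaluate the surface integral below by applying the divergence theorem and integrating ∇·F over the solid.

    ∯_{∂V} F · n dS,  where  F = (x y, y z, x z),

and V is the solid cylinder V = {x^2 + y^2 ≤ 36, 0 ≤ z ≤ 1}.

By the divergence theorem,

    ∯_{∂V} F · n dS = ∭_V (∇ · F) dV.

Compute the divergence:
    ∇ · F = ∂F_x/∂x + ∂F_y/∂y + ∂F_z/∂z = y + z + x = x + y + z.

In cylindrical coordinates, x = r cos(θ), y = r sin(θ), z = z, dV = r dr dθ dz, with 0 ≤ r ≤ 6, 0 ≤ θ ≤ 2π, 0 ≤ z ≤ 1.

The integrand, after substitution and multiplying by the volume element, becomes (sqrt(2)r sin(θ + π/4) + z) · r, so

    ∭_V (∇·F) dV = ∫_0^{2π} ∫_0^{6} ∫_0^{1} (sqrt(2)r sin(θ + π/4) + z) · r dz dr dθ.

Inner (z from 0 to 1): r (sqrt(2)r sin(θ + π/4) + 1/2).
Middle (r from 0 to 6): 72sqrt(2)sin(θ + π/4) + 9.
Outer (θ from 0 to 2π): 18π.

Therefore ∯_{∂V} F · n dS = 18π.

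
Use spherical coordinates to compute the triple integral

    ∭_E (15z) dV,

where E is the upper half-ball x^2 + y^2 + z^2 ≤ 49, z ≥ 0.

In spherical coordinates, x = ρ sin(φ) cos(θ), y = ρ sin(φ) sin(θ), z = ρ cos(φ), and dV = ρ^2 sin(φ) dρ dφ dθ.

The integrand becomes 15ρ cos(φ), so

    ∭_E (15z) dV = ∫_{0}^{2π} ∫_{0}^{π/2} ∫_{0}^{7} (15ρ cos(φ)) · ρ^2 sin(φ) dρ dφ dθ.

Inner (ρ): 36015sin(2φ)/8.
Middle (φ): 36015/8.
Outer (θ): 36015π/4.

Therefore the triple integral equals 36015π/4.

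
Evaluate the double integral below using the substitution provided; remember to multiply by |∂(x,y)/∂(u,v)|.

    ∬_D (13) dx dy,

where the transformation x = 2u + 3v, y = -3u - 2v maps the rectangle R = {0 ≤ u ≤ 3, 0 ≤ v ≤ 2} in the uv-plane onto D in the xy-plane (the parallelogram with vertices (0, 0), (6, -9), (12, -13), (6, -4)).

Compute the Jacobian determinant of (x, y) with respect to (u, v):

    ∂(x,y)/∂(u,v) = | 2  3 | = (2)(-2) - (3)(-3) = 5.
                   | -3  -2 |

Its absolute value is |J| = 5 (the area scaling factor).

Substituting x = 2u + 3v, y = -3u - 2v into the integrand,

    13 → 13,

so the integral becomes

    ∬_R (13) · |J| du dv = ∫_0^3 ∫_0^2 (65) dv du.

Inner (v): 130.
Outer (u): 390.

Therefore ∬_D (13) dx dy = 390.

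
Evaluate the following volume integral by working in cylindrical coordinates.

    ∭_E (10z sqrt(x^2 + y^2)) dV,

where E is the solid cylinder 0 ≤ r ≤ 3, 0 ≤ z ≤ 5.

In cylindrical coordinates, x = r cos(θ), y = r sin(θ), z = z, and dV = r dr dθ dz.

The integrand becomes 10r z, so

    ∭_E (10z sqrt(x^2 + y^2)) dV = ∫_{0}^{2π} ∫_{0}^{3} ∫_{0}^{5} (10r z) · r dz dr dθ.

Inner (z): 125r^2.
Middle (r from 0 to 3): 1125.
Outer (θ): 2250π.

Therefore the triple integral equals 2250π.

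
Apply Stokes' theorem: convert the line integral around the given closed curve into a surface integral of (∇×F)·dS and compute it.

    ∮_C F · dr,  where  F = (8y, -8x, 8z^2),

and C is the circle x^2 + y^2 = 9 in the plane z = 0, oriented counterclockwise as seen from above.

Let S be the flat disk x^2 + y^2 ≤ 9 in the plane z = 0, with upward unit normal n̂ = ẑ. By Stokes' theorem,

    ∮_C F · dr = ∬_S (∇ × F) · n̂ dS = ∬_D (curl F)_z dA,

where D is the disk x^2 + y^2 ≤ 9.

Compute the curl of F = (8y, -8x, 8z^2):
    (∇ × F)_x = ∂F_z/∂y - ∂F_y/∂z = 0,
    (∇ × F)_y = ∂F_x/∂z - ∂F_z/∂x = 0,
    (∇ × F)_z = ∂F_y/∂x - ∂F_x/∂y = -16.

On z = 0, (curl F)_z = -16.

Convert to polar (x = r cos θ, y = r sin θ, dA = r dr dθ); the integrand becomes -16, so

    ∬_D (curl F)_z dA = ∫_0^{2π} ∫_0^{3} (-16) · r dr dθ.

Inner (r from 0 to 3): -72.
Outer (θ from 0 to 2π): -144π.

Therefore ∮_C F · dr = -144π.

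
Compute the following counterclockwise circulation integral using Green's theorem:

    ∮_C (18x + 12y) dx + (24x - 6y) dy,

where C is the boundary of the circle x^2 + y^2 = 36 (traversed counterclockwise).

Green's theorem converts the closed line integral into a double integral over the enclosed region D:

    ∮_C P dx + Q dy = ∬_D (∂Q/∂x - ∂P/∂y) dA.

Here P = 18x + 12y, Q = 24x - 6y, so

    ∂Q/∂x = 24,    ∂P/∂y = 12,
    ∂Q/∂x - ∂P/∂y = 12.

D is the region x^2 + y^2 ≤ 36. Evaluating the double integral:

In polar coordinates (x = r cos θ, y = r sin θ, dA = r dr dθ) the integrand becomes 12, so

    ∬_D (12) dA = ∫_0^{2π} ∫_0^{6} (12) · r dr dθ.

Inner (r from 0 to 6): 216.
Outer (θ from 0 to 2π): 432π.

Therefore ∮_C P dx + Q dy = 432π.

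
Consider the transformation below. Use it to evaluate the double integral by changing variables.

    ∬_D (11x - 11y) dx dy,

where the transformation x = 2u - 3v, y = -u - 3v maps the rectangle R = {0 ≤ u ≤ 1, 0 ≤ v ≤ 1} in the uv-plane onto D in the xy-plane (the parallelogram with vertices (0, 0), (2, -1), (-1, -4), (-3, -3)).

Compute the Jacobian determinant of (x, y) with respect to (u, v):

    ∂(x,y)/∂(u,v) = | 2  -3 | = (2)(-3) - (-3)(-1) = -9.
                   | -1  -3 |

Its absolute value is |J| = 9 (the area scaling factor).

Substituting x = 2u - 3v, y = -u - 3v into the integrand,

    11x - 11y → 33u,

so the integral becomes

    ∬_R (33u) · |J| du dv = ∫_0^1 ∫_0^1 (297u) dv du.

Inner (v): 297u.
Outer (u): 297/2.

Therefore ∬_D (11x - 11y) dx dy = 297/2.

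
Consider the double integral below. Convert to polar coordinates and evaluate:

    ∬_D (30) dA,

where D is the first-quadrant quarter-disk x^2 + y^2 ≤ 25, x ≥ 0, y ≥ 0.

The region D is 0 ≤ r ≤ 5, 0 ≤ θ ≤ π/2 in polar coordinates, where x = r cos(θ), y = r sin(θ), and dA = r dr dθ.

Under the substitution, the integrand becomes 30, so

    ∬_D (30) dA = ∫_{0}^{π/2} ∫_{0}^{5} (30) · r dr dθ.

Inner integral (in r): ∫_{0}^{5} (30) · r dr = 375.

Outer integral (in θ): ∫_{0}^{π/2} (375) dθ = 375π/2.

Therefore ∬_D (30) dA = 375π/2.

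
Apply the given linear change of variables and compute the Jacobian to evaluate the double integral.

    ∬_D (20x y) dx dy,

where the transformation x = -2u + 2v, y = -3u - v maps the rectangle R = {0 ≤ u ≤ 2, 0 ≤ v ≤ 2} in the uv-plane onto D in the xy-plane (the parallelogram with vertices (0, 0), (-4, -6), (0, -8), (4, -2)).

Compute the Jacobian determinant of (x, y) with respect to (u, v):

    ∂(x,y)/∂(u,v) = | -2  2 | = (-2)(-1) - (2)(-3) = 8.
                   | -3  -1 |

Its absolute value is |J| = 8 (the area scaling factor).

Substituting x = -2u + 2v, y = -3u - v into the integrand,

    20x y → 120u^2 - 80u v - 40v^2,

so the integral becomes

    ∬_R (120u^2 - 80u v - 40v^2) · |J| du dv = ∫_0^2 ∫_0^2 (960u^2 - 640u v - 320v^2) dv du.

Inner (v): 1920u^2 - 1280u - 2560/3.
Outer (u): 2560/3.

Therefore ∬_D (20x y) dx dy = 2560/3.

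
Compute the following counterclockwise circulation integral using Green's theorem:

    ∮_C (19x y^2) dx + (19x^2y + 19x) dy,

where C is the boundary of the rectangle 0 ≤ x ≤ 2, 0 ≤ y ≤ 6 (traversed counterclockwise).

Green's theorem converts the closed line integral into a double integral over the enclosed region D:

    ∮_C P dx + Q dy = ∬_D (∂Q/∂x - ∂P/∂y) dA.

Here P = 19x y^2, Q = 19x^2y + 19x, so

    ∂Q/∂x = 38x y + 19,    ∂P/∂y = 38x y,
    ∂Q/∂x - ∂P/∂y = 19.

D is the region 0 ≤ x ≤ 2, 0 ≤ y ≤ 6. Evaluating the double integral:

    ∬_D (19) dA = ∫_0^{2} ∫_0^{6} (19) dy dx.

Inner (y from 0 to 6): 114.
Outer (x from 0 to 2): 228.

Therefore ∮_C P dx + Q dy = 228.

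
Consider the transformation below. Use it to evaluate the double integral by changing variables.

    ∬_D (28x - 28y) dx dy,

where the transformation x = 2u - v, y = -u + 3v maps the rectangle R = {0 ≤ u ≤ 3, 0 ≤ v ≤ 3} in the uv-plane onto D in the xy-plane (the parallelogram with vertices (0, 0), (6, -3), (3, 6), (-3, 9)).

Compute the Jacobian determinant of (x, y) with respect to (u, v):

    ∂(x,y)/∂(u,v) = | 2  -1 | = (2)(3) - (-1)(-1) = 5.
                   | -1  3 |

Its absolute value is |J| = 5 (the area scaling factor).

Substituting x = 2u - v, y = -u + 3v into the integrand,

    28x - 28y → 84u - 112v,

so the integral becomes

    ∬_R (84u - 112v) · |J| du dv = ∫_0^3 ∫_0^3 (420u - 560v) dv du.

Inner (v): 1260u - 2520.
Outer (u): -1890.

Therefore ∬_D (28x - 28y) dx dy = -1890.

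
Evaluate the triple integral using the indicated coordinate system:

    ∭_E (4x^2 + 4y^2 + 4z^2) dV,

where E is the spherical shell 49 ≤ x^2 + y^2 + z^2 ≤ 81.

In spherical coordinates, x = ρ sin(φ) cos(θ), y = ρ sin(φ) sin(θ), z = ρ cos(φ), and dV = ρ^2 sin(φ) dρ dφ dθ.

The integrand becomes 4ρ^2, so

    ∭_E (4x^2 + 4y^2 + 4z^2) dV = ∫_{0}^{2π} ∫_{0}^{π} ∫_{7}^{9} (4ρ^2) · ρ^2 sin(φ) dρ dφ dθ.

Inner (ρ): 168968sin(φ)/5.
Middle (φ): 337936/5.
Outer (θ): 675872π/5.

Therefore the triple integral equals 675872π/5.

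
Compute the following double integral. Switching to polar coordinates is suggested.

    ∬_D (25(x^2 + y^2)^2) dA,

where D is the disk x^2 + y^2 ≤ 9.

The region D is 0 ≤ r ≤ 3, 0 ≤ θ ≤ 2π in polar coordinates, where x = r cos(θ), y = r sin(θ), and dA = r dr dθ.

Under the substitution, the integrand becomes 25r^4, so

    ∬_D (25(x^2 + y^2)^2) dA = ∫_{0}^{2π} ∫_{0}^{3} (25r^4) · r dr dθ.

Inner integral (in r): ∫_{0}^{3} (25r^4) · r dr = 6075/2.

Outer integral (in θ): ∫_{0}^{2π} (6075/2) dθ = 6075π.

Therefore ∬_D (25(x^2 + y^2)^2) dA = 6075π.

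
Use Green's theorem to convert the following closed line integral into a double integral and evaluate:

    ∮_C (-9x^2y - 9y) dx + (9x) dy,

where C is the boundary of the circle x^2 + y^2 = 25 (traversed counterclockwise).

Green's theorem converts the closed line integral into a double integral over the enclosed region D:

    ∮_C P dx + Q dy = ∬_D (∂Q/∂x - ∂P/∂y) dA.

Here P = -9x^2y - 9y, Q = 9x, so

    ∂Q/∂x = 9,    ∂P/∂y = -9x^2 - 9,
    ∂Q/∂x - ∂P/∂y = 9x^2 + 18.

D is the region x^2 + y^2 ≤ 25. Evaluating the double integral:

In polar coordinates (x = r cos θ, y = r sin θ, dA = r dr dθ) the integrand becomes 9r^2cos(θ)^2 + 18, so

    ∬_D (9x^2 + 18) dA = ∫_0^{2π} ∫_0^{5} (9r^2cos(θ)^2 + 18) · r dr dθ.

Inner (r from 0 to 5): 5625cos(θ)^2/4 + 225.
Outer (θ from 0 to 2π): 7425π/4.

Therefore ∮_C P dx + Q dy = 7425π/4.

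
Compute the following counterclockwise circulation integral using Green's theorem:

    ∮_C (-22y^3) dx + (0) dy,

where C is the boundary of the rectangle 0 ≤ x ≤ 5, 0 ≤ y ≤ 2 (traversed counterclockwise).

Green's theorem converts the closed line integral into a double integral over the enclosed region D:

    ∮_C P dx + Q dy = ∬_D (∂Q/∂x - ∂P/∂y) dA.

Here P = -22y^3, Q = 0, so

    ∂Q/∂x = 0,    ∂P/∂y = -66y^2,
    ∂Q/∂x - ∂P/∂y = 66y^2.

D is the region 0 ≤ x ≤ 5, 0 ≤ y ≤ 2. Evaluating the double integral:

    ∬_D (66y^2) dA = ∫_0^{5} ∫_0^{2} (66y^2) dy dx.

Inner (y from 0 to 2): 176.
Outer (x from 0 to 5): 880.

Therefore ∮_C P dx + Q dy = 880.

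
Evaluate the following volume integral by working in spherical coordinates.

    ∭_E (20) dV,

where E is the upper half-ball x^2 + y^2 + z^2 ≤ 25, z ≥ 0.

In spherical coordinates, x = ρ sin(φ) cos(θ), y = ρ sin(φ) sin(θ), z = ρ cos(φ), and dV = ρ^2 sin(φ) dρ dφ dθ.

The integrand becomes 20, so

    ∭_E (20) dV = ∫_{0}^{2π} ∫_{0}^{π/2} ∫_{0}^{5} (20) · ρ^2 sin(φ) dρ dφ dθ.

Inner (ρ): 2500sin(φ)/3.
Middle (φ): 2500/3.
Outer (θ): 5000π/3.

Therefore the triple integral equals 5000π/3.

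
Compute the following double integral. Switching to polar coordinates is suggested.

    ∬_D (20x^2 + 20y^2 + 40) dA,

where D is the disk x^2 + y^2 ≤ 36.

The region D is 0 ≤ r ≤ 6, 0 ≤ θ ≤ 2π in polar coordinates, where x = r cos(θ), y = r sin(θ), and dA = r dr dθ.

Under the substitution, the integrand becomes 20r^2 + 40, so

    ∬_D (20x^2 + 20y^2 + 40) dA = ∫_{0}^{2π} ∫_{0}^{6} (20r^2 + 40) · r dr dθ.

Inner integral (in r): ∫_{0}^{6} (20r^2 + 40) · r dr = 7200.

Outer integral (in θ): ∫_{0}^{2π} (7200) dθ = 14400π.

Therefore ∬_D (20x^2 + 20y^2 + 40) dA = 14400π.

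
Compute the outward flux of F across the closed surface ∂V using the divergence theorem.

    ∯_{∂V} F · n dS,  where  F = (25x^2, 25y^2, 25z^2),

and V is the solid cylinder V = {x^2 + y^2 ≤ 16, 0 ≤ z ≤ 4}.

By the divergence theorem,

    ∯_{∂V} F · n dS = ∭_V (∇ · F) dV.

Compute the divergence:
    ∇ · F = ∂F_x/∂x + ∂F_y/∂y + ∂F_z/∂z = 50x + 50y + 50z.

In cylindrical coordinates, x = r cos(θ), y = r sin(θ), z = z, dV = r dr dθ dz, with 0 ≤ r ≤ 4, 0 ≤ θ ≤ 2π, 0 ≤ z ≤ 4.

The integrand, after substitution and multiplying by the volume element, becomes (50sqrt(2)r sin(θ + π/4) + 50z) · r, so

    ∭_V (∇·F) dV = ∫_0^{2π} ∫_0^{4} ∫_0^{4} (50sqrt(2)r sin(θ + π/4) + 50z) · r dz dr dθ.

Inner (z from 0 to 4): 200r (sqrt(2)r sin(θ + π/4) + 2).
Middle (r from 0 to 4): 12800sqrt(2)sin(θ + π/4)/3 + 3200.
Outer (θ from 0 to 2π): 6400π.

Therefore ∯_{∂V} F · n dS = 6400π.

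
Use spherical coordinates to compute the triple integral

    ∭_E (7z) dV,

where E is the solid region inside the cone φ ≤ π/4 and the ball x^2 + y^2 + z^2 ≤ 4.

In spherical coordinates, x = ρ sin(φ) cos(θ), y = ρ sin(φ) sin(θ), z = ρ cos(φ), and dV = ρ^2 sin(φ) dρ dφ dθ.

The integrand becomes 7ρ cos(φ), so

    ∭_E (7z) dV = ∫_{0}^{2π} ∫_{0}^{π/4} ∫_{0}^{2} (7ρ cos(φ)) · ρ^2 sin(φ) dρ dφ dθ.

Inner (ρ): 14sin(2φ).
Middle (φ): 7.
Outer (θ): 14π.

Therefore the triple integral equals 14π.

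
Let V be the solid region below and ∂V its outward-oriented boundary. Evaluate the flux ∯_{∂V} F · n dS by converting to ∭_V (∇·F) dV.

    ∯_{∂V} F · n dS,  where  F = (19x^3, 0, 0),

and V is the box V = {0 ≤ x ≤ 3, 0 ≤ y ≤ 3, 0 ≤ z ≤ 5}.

By the divergence theorem,

    ∯_{∂V} F · n dS = ∭_V (∇ · F) dV.

Compute the divergence:
    ∇ · F = ∂F_x/∂x + ∂F_y/∂y + ∂F_z/∂z = 57x^2 + 0 + 0 = 57x^2.

V is a rectangular box, so dV = dx dy dz with 0 ≤ x ≤ 3, 0 ≤ y ≤ 3, 0 ≤ z ≤ 5.

Integrate (57x^2) over V as an iterated integral:

    ∭_V (∇·F) dV = ∫_0^{3} ∫_0^{3} ∫_0^{5} (57x^2) dz dy dx.

Inner (z from 0 to 5): 285x^2.
Middle (y from 0 to 3): 855x^2.
Outer (x from 0 to 3): 7695.

Therefore ∯_{∂V} F · n dS = 7695.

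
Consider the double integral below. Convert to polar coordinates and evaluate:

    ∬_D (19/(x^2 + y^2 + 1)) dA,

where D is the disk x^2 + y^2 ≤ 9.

The region D is 0 ≤ r ≤ 3, 0 ≤ θ ≤ 2π in polar coordinates, where x = r cos(θ), y = r sin(θ), and dA = r dr dθ.

Under the substitution, the integrand becomes 19/(r^2 + 1), so

    ∬_D (19/(x^2 + y^2 + 1)) dA = ∫_{0}^{2π} ∫_{0}^{3} (19/(r^2 + 1)) · r dr dθ.

Inner integral (in r): ∫_{0}^{3} (19/(r^2 + 1)) · r dr = 19log(10)/2.

Outer integral (in θ): ∫_{0}^{2π} (19log(10)/2) dθ = 19π log(10).

Therefore ∬_D (19/(x^2 + y^2 + 1)) dA = 19π log(10).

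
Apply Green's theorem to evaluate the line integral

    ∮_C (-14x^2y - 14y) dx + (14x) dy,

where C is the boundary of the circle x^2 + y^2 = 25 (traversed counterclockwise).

Green's theorem converts the closed line integral into a double integral over the enclosed region D:

    ∮_C P dx + Q dy = ∬_D (∂Q/∂x - ∂P/∂y) dA.

Here P = -14x^2y - 14y, Q = 14x, so

    ∂Q/∂x = 14,    ∂P/∂y = -14x^2 - 14,
    ∂Q/∂x - ∂P/∂y = 14x^2 + 28.

D is the region x^2 + y^2 ≤ 25. Evaluating the double integral:

In polar coordinates (x = r cos θ, y = r sin θ, dA = r dr dθ) the integrand becomes 14r^2cos(θ)^2 + 28, so

    ∬_D (14x^2 + 28) dA = ∫_0^{2π} ∫_0^{5} (14r^2cos(θ)^2 + 28) · r dr dθ.

Inner (r from 0 to 5): 4375cos(θ)^2/2 + 350.
Outer (θ from 0 to 2π): 5775π/2.

Therefore ∮_C P dx + Q dy = 5775π/2.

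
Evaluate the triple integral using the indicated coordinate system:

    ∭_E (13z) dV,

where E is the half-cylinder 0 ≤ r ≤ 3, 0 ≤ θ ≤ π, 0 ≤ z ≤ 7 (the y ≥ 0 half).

In cylindrical coordinates, x = r cos(θ), y = r sin(θ), z = z, and dV = r dr dθ dz.

The integrand becomes 13z, so

    ∭_E (13z) dV = ∫_{0}^{π} ∫_{0}^{3} ∫_{0}^{7} (13z) · r dz dr dθ.

Inner (z): 637r/2.
Middle (r from 0 to 3): 5733/4.
Outer (θ): 5733π/4.

Therefore the triple integral equals 5733π/4.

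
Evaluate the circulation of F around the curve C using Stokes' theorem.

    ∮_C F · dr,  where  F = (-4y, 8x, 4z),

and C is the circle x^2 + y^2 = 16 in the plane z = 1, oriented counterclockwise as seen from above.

Let S be the flat disk x^2 + y^2 ≤ 16 in the plane z = 1, with upward unit normal n̂ = ẑ. By Stokes' theorem,

    ∮_C F · dr = ∬_S (∇ × F) · n̂ dS = ∬_D (curl F)_z dA,

where D is the disk x^2 + y^2 ≤ 16.

Compute the curl of F = (-4y, 8x, 4z):
    (∇ × F)_x = ∂F_z/∂y - ∂F_y/∂z = 0,
    (∇ × F)_y = ∂F_x/∂z - ∂F_z/∂x = 0,
    (∇ × F)_z = ∂F_y/∂x - ∂F_x/∂y = 12.

On z = 1, (curl F)_z = 12.

Convert to polar (x = r cos θ, y = r sin θ, dA = r dr dθ); the integrand becomes 12, so

    ∬_D (curl F)_z dA = ∫_0^{2π} ∫_0^{4} (12) · r dr dθ.

Inner (r from 0 to 4): 96.
Outer (θ from 0 to 2π): 192π.

Therefore ∮_C F · dr = 192π.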